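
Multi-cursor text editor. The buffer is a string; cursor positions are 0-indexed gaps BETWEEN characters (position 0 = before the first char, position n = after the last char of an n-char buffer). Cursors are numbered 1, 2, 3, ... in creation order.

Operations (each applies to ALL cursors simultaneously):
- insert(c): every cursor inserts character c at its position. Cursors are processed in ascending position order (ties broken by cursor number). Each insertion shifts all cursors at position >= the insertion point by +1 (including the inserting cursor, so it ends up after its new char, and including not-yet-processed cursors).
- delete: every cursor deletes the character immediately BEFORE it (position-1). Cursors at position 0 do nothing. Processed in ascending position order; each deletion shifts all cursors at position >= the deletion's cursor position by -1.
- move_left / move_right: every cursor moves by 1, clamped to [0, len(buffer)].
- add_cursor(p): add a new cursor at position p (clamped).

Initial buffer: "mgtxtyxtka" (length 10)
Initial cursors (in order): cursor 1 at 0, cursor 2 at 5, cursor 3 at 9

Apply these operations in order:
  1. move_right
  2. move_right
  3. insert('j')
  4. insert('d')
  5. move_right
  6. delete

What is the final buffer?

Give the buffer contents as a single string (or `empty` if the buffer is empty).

After op 1 (move_right): buffer="mgtxtyxtka" (len 10), cursors c1@1 c2@6 c3@10, authorship ..........
After op 2 (move_right): buffer="mgtxtyxtka" (len 10), cursors c1@2 c2@7 c3@10, authorship ..........
After op 3 (insert('j')): buffer="mgjtxtyxjtkaj" (len 13), cursors c1@3 c2@9 c3@13, authorship ..1.....2...3
After op 4 (insert('d')): buffer="mgjdtxtyxjdtkajd" (len 16), cursors c1@4 c2@11 c3@16, authorship ..11.....22...33
After op 5 (move_right): buffer="mgjdtxtyxjdtkajd" (len 16), cursors c1@5 c2@12 c3@16, authorship ..11.....22...33
After op 6 (delete): buffer="mgjdxtyxjdkaj" (len 13), cursors c1@4 c2@10 c3@13, authorship ..11....22..3

Answer: mgjdxtyxjdkaj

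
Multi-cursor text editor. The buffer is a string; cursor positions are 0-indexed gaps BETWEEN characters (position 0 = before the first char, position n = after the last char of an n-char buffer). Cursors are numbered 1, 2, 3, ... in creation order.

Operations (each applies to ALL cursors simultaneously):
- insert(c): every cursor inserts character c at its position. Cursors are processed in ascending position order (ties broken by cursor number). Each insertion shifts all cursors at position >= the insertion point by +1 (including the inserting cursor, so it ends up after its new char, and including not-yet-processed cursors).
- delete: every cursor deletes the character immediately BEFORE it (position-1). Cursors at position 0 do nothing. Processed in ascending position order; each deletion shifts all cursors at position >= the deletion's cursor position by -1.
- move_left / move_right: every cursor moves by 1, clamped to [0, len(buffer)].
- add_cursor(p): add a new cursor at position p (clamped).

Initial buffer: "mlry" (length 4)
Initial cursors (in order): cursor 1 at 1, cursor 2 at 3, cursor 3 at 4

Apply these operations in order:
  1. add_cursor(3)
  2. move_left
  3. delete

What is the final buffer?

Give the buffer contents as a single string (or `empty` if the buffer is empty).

Answer: y

Derivation:
After op 1 (add_cursor(3)): buffer="mlry" (len 4), cursors c1@1 c2@3 c4@3 c3@4, authorship ....
After op 2 (move_left): buffer="mlry" (len 4), cursors c1@0 c2@2 c4@2 c3@3, authorship ....
After op 3 (delete): buffer="y" (len 1), cursors c1@0 c2@0 c3@0 c4@0, authorship .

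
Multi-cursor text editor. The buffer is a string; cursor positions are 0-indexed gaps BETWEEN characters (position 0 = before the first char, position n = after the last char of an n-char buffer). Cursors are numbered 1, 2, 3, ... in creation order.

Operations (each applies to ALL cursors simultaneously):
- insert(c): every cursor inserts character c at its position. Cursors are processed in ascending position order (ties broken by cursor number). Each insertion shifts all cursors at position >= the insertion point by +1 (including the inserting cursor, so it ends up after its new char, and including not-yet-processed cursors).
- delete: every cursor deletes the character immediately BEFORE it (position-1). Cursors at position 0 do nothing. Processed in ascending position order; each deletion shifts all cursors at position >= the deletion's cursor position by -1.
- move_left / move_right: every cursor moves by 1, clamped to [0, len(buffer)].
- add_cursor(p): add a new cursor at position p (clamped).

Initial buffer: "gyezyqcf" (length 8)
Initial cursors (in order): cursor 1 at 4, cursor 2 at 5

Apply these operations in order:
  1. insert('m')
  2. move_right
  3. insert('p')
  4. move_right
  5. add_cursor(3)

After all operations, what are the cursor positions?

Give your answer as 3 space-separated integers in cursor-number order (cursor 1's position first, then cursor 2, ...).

After op 1 (insert('m')): buffer="gyezmymqcf" (len 10), cursors c1@5 c2@7, authorship ....1.2...
After op 2 (move_right): buffer="gyezmymqcf" (len 10), cursors c1@6 c2@8, authorship ....1.2...
After op 3 (insert('p')): buffer="gyezmypmqpcf" (len 12), cursors c1@7 c2@10, authorship ....1.12.2..
After op 4 (move_right): buffer="gyezmypmqpcf" (len 12), cursors c1@8 c2@11, authorship ....1.12.2..
After op 5 (add_cursor(3)): buffer="gyezmypmqpcf" (len 12), cursors c3@3 c1@8 c2@11, authorship ....1.12.2..

Answer: 8 11 3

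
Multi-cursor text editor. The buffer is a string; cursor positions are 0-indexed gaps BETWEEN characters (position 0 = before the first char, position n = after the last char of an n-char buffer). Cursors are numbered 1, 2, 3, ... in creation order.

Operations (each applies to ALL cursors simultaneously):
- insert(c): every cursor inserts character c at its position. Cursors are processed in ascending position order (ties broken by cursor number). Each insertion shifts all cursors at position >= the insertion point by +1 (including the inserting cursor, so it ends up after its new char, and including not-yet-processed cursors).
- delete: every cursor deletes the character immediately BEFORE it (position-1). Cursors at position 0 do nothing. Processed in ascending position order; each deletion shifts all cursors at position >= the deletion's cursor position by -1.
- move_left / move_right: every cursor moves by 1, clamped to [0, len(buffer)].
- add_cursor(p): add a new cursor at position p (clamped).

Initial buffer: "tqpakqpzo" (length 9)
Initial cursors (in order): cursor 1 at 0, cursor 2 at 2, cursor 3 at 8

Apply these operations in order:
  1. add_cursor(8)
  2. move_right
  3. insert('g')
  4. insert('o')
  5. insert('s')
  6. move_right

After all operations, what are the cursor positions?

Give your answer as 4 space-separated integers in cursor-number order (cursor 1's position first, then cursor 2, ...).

After op 1 (add_cursor(8)): buffer="tqpakqpzo" (len 9), cursors c1@0 c2@2 c3@8 c4@8, authorship .........
After op 2 (move_right): buffer="tqpakqpzo" (len 9), cursors c1@1 c2@3 c3@9 c4@9, authorship .........
After op 3 (insert('g')): buffer="tgqpgakqpzogg" (len 13), cursors c1@2 c2@5 c3@13 c4@13, authorship .1..2......34
After op 4 (insert('o')): buffer="tgoqpgoakqpzoggoo" (len 17), cursors c1@3 c2@7 c3@17 c4@17, authorship .11..22......3434
After op 5 (insert('s')): buffer="tgosqpgosakqpzoggooss" (len 21), cursors c1@4 c2@9 c3@21 c4@21, authorship .111..222......343434
After op 6 (move_right): buffer="tgosqpgosakqpzoggooss" (len 21), cursors c1@5 c2@10 c3@21 c4@21, authorship .111..222......343434

Answer: 5 10 21 21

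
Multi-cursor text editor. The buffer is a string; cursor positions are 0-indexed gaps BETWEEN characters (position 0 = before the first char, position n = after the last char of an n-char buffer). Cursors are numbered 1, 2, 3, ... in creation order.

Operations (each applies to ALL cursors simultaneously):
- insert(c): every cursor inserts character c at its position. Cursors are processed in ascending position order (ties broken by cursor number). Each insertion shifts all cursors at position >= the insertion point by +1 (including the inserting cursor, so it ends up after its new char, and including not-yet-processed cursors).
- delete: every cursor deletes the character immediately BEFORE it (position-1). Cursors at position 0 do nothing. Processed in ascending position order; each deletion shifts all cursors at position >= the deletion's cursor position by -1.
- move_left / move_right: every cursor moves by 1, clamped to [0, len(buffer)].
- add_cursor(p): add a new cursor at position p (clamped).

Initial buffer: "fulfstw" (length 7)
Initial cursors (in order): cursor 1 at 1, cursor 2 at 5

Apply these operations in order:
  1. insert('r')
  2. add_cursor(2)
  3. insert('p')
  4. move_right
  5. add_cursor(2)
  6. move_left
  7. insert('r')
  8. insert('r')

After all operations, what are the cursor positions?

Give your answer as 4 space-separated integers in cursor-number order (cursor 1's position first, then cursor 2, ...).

After op 1 (insert('r')): buffer="frulfsrtw" (len 9), cursors c1@2 c2@7, authorship .1....2..
After op 2 (add_cursor(2)): buffer="frulfsrtw" (len 9), cursors c1@2 c3@2 c2@7, authorship .1....2..
After op 3 (insert('p')): buffer="frppulfsrptw" (len 12), cursors c1@4 c3@4 c2@10, authorship .113....22..
After op 4 (move_right): buffer="frppulfsrptw" (len 12), cursors c1@5 c3@5 c2@11, authorship .113....22..
After op 5 (add_cursor(2)): buffer="frppulfsrptw" (len 12), cursors c4@2 c1@5 c3@5 c2@11, authorship .113....22..
After op 6 (move_left): buffer="frppulfsrptw" (len 12), cursors c4@1 c1@4 c3@4 c2@10, authorship .113....22..
After op 7 (insert('r')): buffer="frrpprrulfsrprtw" (len 16), cursors c4@2 c1@7 c3@7 c2@14, authorship .411313....222..
After op 8 (insert('r')): buffer="frrrpprrrrulfsrprrtw" (len 20), cursors c4@3 c1@10 c3@10 c2@18, authorship .441131313....2222..

Answer: 10 18 10 3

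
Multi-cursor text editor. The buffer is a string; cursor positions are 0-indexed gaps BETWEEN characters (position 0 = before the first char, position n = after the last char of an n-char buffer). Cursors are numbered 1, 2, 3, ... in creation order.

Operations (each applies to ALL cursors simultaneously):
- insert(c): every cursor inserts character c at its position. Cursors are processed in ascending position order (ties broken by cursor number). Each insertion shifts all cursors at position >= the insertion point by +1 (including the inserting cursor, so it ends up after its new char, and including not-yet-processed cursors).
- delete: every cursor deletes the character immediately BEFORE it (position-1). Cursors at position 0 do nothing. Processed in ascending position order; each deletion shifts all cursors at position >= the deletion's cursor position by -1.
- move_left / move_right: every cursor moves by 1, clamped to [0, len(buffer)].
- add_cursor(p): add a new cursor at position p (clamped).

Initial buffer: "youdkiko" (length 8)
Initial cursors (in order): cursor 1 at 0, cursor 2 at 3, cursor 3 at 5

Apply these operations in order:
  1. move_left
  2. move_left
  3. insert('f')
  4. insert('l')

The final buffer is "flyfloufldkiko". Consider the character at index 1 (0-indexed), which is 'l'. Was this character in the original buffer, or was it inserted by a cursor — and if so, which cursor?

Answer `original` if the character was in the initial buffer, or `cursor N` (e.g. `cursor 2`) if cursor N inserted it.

Answer: cursor 1

Derivation:
After op 1 (move_left): buffer="youdkiko" (len 8), cursors c1@0 c2@2 c3@4, authorship ........
After op 2 (move_left): buffer="youdkiko" (len 8), cursors c1@0 c2@1 c3@3, authorship ........
After op 3 (insert('f')): buffer="fyfoufdkiko" (len 11), cursors c1@1 c2@3 c3@6, authorship 1.2..3.....
After op 4 (insert('l')): buffer="flyfloufldkiko" (len 14), cursors c1@2 c2@5 c3@9, authorship 11.22..33.....
Authorship (.=original, N=cursor N): 1 1 . 2 2 . . 3 3 . . . . .
Index 1: author = 1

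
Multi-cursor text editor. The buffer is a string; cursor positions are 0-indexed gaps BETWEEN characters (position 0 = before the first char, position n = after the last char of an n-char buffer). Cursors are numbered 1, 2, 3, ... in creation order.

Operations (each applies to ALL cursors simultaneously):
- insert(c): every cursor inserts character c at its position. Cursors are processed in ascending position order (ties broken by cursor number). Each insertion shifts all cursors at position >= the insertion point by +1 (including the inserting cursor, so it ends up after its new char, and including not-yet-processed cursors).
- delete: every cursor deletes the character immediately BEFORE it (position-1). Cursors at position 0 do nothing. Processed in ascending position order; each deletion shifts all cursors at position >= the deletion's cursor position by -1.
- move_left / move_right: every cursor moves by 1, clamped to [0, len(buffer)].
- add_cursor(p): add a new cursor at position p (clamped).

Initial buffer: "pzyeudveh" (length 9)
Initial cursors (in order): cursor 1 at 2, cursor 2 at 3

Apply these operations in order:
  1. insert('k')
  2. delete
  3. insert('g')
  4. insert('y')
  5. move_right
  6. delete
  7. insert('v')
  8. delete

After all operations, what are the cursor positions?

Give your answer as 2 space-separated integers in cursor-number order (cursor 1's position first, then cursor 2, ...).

After op 1 (insert('k')): buffer="pzkykeudveh" (len 11), cursors c1@3 c2@5, authorship ..1.2......
After op 2 (delete): buffer="pzyeudveh" (len 9), cursors c1@2 c2@3, authorship .........
After op 3 (insert('g')): buffer="pzgygeudveh" (len 11), cursors c1@3 c2@5, authorship ..1.2......
After op 4 (insert('y')): buffer="pzgyygyeudveh" (len 13), cursors c1@4 c2@7, authorship ..11.22......
After op 5 (move_right): buffer="pzgyygyeudveh" (len 13), cursors c1@5 c2@8, authorship ..11.22......
After op 6 (delete): buffer="pzgygyudveh" (len 11), cursors c1@4 c2@6, authorship ..1122.....
After op 7 (insert('v')): buffer="pzgyvgyvudveh" (len 13), cursors c1@5 c2@8, authorship ..111222.....
After op 8 (delete): buffer="pzgygyudveh" (len 11), cursors c1@4 c2@6, authorship ..1122.....

Answer: 4 6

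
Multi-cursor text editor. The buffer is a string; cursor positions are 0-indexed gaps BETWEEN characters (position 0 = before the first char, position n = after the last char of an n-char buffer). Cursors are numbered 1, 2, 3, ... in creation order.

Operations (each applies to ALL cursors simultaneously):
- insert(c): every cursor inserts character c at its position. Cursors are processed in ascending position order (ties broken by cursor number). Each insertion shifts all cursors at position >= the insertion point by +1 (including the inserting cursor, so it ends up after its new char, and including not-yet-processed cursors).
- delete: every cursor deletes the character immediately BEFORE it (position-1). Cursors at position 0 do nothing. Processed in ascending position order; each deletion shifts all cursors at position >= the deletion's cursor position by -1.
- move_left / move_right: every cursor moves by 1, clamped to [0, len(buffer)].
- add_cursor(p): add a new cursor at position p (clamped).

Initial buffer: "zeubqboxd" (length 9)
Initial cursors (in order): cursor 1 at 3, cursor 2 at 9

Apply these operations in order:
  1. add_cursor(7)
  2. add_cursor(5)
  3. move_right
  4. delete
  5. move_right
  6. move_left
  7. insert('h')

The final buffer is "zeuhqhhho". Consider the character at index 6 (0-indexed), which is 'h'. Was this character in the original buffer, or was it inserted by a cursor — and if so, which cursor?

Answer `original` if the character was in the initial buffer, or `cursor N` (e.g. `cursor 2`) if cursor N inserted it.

After op 1 (add_cursor(7)): buffer="zeubqboxd" (len 9), cursors c1@3 c3@7 c2@9, authorship .........
After op 2 (add_cursor(5)): buffer="zeubqboxd" (len 9), cursors c1@3 c4@5 c3@7 c2@9, authorship .........
After op 3 (move_right): buffer="zeubqboxd" (len 9), cursors c1@4 c4@6 c3@8 c2@9, authorship .........
After op 4 (delete): buffer="zeuqo" (len 5), cursors c1@3 c4@4 c2@5 c3@5, authorship .....
After op 5 (move_right): buffer="zeuqo" (len 5), cursors c1@4 c2@5 c3@5 c4@5, authorship .....
After op 6 (move_left): buffer="zeuqo" (len 5), cursors c1@3 c2@4 c3@4 c4@4, authorship .....
After op 7 (insert('h')): buffer="zeuhqhhho" (len 9), cursors c1@4 c2@8 c3@8 c4@8, authorship ...1.234.
Authorship (.=original, N=cursor N): . . . 1 . 2 3 4 .
Index 6: author = 3

Answer: cursor 3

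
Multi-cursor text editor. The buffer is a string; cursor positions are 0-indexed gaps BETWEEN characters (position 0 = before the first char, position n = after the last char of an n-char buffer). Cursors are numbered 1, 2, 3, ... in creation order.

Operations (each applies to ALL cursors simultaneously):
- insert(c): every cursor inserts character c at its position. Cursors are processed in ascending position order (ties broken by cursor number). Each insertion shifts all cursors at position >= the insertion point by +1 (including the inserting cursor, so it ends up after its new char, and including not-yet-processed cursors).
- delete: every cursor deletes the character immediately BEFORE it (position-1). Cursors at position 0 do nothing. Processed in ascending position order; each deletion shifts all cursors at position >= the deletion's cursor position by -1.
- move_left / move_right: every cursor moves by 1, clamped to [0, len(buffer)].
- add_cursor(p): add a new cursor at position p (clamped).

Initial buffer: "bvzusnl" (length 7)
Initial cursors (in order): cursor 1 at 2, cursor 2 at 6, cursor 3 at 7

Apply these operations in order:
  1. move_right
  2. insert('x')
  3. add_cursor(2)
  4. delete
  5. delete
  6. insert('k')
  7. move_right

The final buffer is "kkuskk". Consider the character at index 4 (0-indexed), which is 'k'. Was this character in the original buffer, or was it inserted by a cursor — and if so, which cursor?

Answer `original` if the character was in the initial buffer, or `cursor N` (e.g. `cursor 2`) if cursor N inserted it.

Answer: cursor 2

Derivation:
After op 1 (move_right): buffer="bvzusnl" (len 7), cursors c1@3 c2@7 c3@7, authorship .......
After op 2 (insert('x')): buffer="bvzxusnlxx" (len 10), cursors c1@4 c2@10 c3@10, authorship ...1....23
After op 3 (add_cursor(2)): buffer="bvzxusnlxx" (len 10), cursors c4@2 c1@4 c2@10 c3@10, authorship ...1....23
After op 4 (delete): buffer="bzusnl" (len 6), cursors c4@1 c1@2 c2@6 c3@6, authorship ......
After op 5 (delete): buffer="us" (len 2), cursors c1@0 c4@0 c2@2 c3@2, authorship ..
After op 6 (insert('k')): buffer="kkuskk" (len 6), cursors c1@2 c4@2 c2@6 c3@6, authorship 14..23
After op 7 (move_right): buffer="kkuskk" (len 6), cursors c1@3 c4@3 c2@6 c3@6, authorship 14..23
Authorship (.=original, N=cursor N): 1 4 . . 2 3
Index 4: author = 2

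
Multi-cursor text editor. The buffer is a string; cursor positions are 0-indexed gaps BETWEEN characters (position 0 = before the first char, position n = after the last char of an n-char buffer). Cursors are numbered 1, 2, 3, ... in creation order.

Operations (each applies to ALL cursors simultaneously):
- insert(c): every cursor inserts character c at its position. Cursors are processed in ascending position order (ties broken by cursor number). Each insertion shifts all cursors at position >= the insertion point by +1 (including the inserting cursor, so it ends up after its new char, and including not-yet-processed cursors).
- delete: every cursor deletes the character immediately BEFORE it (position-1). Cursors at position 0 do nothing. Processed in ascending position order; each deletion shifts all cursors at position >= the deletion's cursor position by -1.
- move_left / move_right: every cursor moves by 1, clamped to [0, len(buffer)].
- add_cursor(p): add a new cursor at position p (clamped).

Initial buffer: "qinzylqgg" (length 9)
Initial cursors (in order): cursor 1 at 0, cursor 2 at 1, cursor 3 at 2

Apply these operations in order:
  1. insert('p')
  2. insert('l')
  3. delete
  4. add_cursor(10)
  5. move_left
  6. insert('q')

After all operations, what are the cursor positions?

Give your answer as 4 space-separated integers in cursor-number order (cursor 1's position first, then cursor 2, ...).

Answer: 1 4 7 13

Derivation:
After op 1 (insert('p')): buffer="pqpipnzylqgg" (len 12), cursors c1@1 c2@3 c3@5, authorship 1.2.3.......
After op 2 (insert('l')): buffer="plqpliplnzylqgg" (len 15), cursors c1@2 c2@5 c3@8, authorship 11.22.33.......
After op 3 (delete): buffer="pqpipnzylqgg" (len 12), cursors c1@1 c2@3 c3@5, authorship 1.2.3.......
After op 4 (add_cursor(10)): buffer="pqpipnzylqgg" (len 12), cursors c1@1 c2@3 c3@5 c4@10, authorship 1.2.3.......
After op 5 (move_left): buffer="pqpipnzylqgg" (len 12), cursors c1@0 c2@2 c3@4 c4@9, authorship 1.2.3.......
After op 6 (insert('q')): buffer="qpqqpiqpnzylqqgg" (len 16), cursors c1@1 c2@4 c3@7 c4@13, authorship 11.22.33....4...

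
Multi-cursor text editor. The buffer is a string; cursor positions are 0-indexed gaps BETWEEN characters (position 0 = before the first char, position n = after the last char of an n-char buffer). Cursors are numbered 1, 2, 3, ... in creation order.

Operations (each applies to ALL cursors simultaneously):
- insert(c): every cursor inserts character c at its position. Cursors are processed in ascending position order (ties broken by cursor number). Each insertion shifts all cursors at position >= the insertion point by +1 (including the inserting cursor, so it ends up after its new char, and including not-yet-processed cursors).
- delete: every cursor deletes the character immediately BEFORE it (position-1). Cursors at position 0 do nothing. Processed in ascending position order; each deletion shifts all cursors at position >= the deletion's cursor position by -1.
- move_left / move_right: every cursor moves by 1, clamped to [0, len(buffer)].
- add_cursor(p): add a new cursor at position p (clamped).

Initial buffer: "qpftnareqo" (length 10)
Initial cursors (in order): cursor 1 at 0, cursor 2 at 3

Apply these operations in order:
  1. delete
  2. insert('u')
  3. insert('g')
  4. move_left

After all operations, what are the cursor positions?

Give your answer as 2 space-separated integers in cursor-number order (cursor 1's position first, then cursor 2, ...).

After op 1 (delete): buffer="qptnareqo" (len 9), cursors c1@0 c2@2, authorship .........
After op 2 (insert('u')): buffer="uqputnareqo" (len 11), cursors c1@1 c2@4, authorship 1..2.......
After op 3 (insert('g')): buffer="ugqpugtnareqo" (len 13), cursors c1@2 c2@6, authorship 11..22.......
After op 4 (move_left): buffer="ugqpugtnareqo" (len 13), cursors c1@1 c2@5, authorship 11..22.......

Answer: 1 5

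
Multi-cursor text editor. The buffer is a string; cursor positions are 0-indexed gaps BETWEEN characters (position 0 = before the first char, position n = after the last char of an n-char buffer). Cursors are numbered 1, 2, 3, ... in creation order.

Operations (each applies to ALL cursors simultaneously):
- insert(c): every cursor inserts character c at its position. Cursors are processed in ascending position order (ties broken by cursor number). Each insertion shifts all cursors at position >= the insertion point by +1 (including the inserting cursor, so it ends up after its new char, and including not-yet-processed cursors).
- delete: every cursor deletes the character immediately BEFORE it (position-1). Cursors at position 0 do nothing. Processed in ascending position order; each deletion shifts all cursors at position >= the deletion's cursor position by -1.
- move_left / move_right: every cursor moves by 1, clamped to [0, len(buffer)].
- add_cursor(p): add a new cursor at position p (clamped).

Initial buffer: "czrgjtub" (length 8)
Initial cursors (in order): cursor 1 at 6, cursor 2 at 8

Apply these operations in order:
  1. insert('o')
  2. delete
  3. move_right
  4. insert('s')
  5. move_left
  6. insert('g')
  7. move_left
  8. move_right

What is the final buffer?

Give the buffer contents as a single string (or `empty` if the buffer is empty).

After op 1 (insert('o')): buffer="czrgjtoubo" (len 10), cursors c1@7 c2@10, authorship ......1..2
After op 2 (delete): buffer="czrgjtub" (len 8), cursors c1@6 c2@8, authorship ........
After op 3 (move_right): buffer="czrgjtub" (len 8), cursors c1@7 c2@8, authorship ........
After op 4 (insert('s')): buffer="czrgjtusbs" (len 10), cursors c1@8 c2@10, authorship .......1.2
After op 5 (move_left): buffer="czrgjtusbs" (len 10), cursors c1@7 c2@9, authorship .......1.2
After op 6 (insert('g')): buffer="czrgjtugsbgs" (len 12), cursors c1@8 c2@11, authorship .......11.22
After op 7 (move_left): buffer="czrgjtugsbgs" (len 12), cursors c1@7 c2@10, authorship .......11.22
After op 8 (move_right): buffer="czrgjtugsbgs" (len 12), cursors c1@8 c2@11, authorship .......11.22

Answer: czrgjtugsbgs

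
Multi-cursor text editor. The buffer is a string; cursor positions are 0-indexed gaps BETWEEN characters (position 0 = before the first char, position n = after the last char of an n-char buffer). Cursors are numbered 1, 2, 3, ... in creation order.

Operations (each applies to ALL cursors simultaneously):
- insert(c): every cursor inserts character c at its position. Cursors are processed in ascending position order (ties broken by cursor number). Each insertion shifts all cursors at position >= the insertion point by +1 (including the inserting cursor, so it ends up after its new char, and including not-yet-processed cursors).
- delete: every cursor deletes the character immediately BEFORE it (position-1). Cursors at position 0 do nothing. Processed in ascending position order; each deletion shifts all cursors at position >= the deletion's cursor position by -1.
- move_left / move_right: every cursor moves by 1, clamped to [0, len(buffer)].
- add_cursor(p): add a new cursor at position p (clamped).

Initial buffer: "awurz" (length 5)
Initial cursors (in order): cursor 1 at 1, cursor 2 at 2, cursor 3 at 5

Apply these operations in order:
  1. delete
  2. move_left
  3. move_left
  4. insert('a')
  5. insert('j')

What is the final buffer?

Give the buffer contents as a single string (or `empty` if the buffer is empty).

After op 1 (delete): buffer="ur" (len 2), cursors c1@0 c2@0 c3@2, authorship ..
After op 2 (move_left): buffer="ur" (len 2), cursors c1@0 c2@0 c3@1, authorship ..
After op 3 (move_left): buffer="ur" (len 2), cursors c1@0 c2@0 c3@0, authorship ..
After op 4 (insert('a')): buffer="aaaur" (len 5), cursors c1@3 c2@3 c3@3, authorship 123..
After op 5 (insert('j')): buffer="aaajjjur" (len 8), cursors c1@6 c2@6 c3@6, authorship 123123..

Answer: aaajjjur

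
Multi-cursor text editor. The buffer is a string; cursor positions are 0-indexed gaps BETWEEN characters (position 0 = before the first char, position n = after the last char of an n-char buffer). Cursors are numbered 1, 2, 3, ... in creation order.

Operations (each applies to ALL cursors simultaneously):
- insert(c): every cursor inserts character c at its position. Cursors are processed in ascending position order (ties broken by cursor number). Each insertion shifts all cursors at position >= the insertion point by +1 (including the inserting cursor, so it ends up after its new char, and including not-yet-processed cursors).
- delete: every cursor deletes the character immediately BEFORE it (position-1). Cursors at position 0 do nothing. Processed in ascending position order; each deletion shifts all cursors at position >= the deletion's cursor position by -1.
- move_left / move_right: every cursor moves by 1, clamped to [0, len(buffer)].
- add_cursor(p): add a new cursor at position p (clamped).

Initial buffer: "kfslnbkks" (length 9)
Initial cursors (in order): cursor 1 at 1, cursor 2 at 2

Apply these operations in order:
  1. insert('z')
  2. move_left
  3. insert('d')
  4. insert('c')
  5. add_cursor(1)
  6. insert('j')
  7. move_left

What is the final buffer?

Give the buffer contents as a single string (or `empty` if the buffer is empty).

Answer: kjdcjzfdcjzslnbkks

Derivation:
After op 1 (insert('z')): buffer="kzfzslnbkks" (len 11), cursors c1@2 c2@4, authorship .1.2.......
After op 2 (move_left): buffer="kzfzslnbkks" (len 11), cursors c1@1 c2@3, authorship .1.2.......
After op 3 (insert('d')): buffer="kdzfdzslnbkks" (len 13), cursors c1@2 c2@5, authorship .11.22.......
After op 4 (insert('c')): buffer="kdczfdczslnbkks" (len 15), cursors c1@3 c2@7, authorship .111.222.......
After op 5 (add_cursor(1)): buffer="kdczfdczslnbkks" (len 15), cursors c3@1 c1@3 c2@7, authorship .111.222.......
After op 6 (insert('j')): buffer="kjdcjzfdcjzslnbkks" (len 18), cursors c3@2 c1@5 c2@10, authorship .31111.2222.......
After op 7 (move_left): buffer="kjdcjzfdcjzslnbkks" (len 18), cursors c3@1 c1@4 c2@9, authorship .31111.2222.......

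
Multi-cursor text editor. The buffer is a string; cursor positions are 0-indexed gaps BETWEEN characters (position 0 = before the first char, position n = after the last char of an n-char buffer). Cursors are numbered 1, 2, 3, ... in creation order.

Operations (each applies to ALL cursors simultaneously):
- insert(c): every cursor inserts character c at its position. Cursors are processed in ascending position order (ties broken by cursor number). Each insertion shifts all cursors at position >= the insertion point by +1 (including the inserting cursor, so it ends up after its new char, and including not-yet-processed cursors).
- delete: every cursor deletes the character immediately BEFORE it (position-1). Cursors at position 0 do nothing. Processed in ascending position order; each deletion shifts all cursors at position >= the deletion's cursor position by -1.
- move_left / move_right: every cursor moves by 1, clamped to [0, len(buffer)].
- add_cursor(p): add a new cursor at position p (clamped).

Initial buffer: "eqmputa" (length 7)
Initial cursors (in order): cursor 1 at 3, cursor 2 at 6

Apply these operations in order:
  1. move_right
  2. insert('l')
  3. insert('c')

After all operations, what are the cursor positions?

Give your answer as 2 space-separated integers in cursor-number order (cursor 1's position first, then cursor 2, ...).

Answer: 6 11

Derivation:
After op 1 (move_right): buffer="eqmputa" (len 7), cursors c1@4 c2@7, authorship .......
After op 2 (insert('l')): buffer="eqmplutal" (len 9), cursors c1@5 c2@9, authorship ....1...2
After op 3 (insert('c')): buffer="eqmplcutalc" (len 11), cursors c1@6 c2@11, authorship ....11...22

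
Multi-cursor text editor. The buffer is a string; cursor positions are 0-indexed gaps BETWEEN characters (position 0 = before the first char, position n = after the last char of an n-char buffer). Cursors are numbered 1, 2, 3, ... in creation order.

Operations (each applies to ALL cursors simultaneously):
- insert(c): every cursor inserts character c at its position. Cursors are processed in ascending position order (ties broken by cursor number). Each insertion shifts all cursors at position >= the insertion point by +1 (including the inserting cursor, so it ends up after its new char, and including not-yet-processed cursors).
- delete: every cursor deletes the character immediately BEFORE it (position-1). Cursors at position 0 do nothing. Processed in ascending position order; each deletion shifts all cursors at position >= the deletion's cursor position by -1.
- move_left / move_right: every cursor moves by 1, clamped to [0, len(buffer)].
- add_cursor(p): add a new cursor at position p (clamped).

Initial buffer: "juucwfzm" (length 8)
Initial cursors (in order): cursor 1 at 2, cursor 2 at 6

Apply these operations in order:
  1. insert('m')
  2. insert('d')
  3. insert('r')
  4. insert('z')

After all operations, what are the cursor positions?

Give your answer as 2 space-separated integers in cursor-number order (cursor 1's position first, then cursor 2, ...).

After op 1 (insert('m')): buffer="jumucwfmzm" (len 10), cursors c1@3 c2@8, authorship ..1....2..
After op 2 (insert('d')): buffer="jumducwfmdzm" (len 12), cursors c1@4 c2@10, authorship ..11....22..
After op 3 (insert('r')): buffer="jumdrucwfmdrzm" (len 14), cursors c1@5 c2@12, authorship ..111....222..
After op 4 (insert('z')): buffer="jumdrzucwfmdrzzm" (len 16), cursors c1@6 c2@14, authorship ..1111....2222..

Answer: 6 14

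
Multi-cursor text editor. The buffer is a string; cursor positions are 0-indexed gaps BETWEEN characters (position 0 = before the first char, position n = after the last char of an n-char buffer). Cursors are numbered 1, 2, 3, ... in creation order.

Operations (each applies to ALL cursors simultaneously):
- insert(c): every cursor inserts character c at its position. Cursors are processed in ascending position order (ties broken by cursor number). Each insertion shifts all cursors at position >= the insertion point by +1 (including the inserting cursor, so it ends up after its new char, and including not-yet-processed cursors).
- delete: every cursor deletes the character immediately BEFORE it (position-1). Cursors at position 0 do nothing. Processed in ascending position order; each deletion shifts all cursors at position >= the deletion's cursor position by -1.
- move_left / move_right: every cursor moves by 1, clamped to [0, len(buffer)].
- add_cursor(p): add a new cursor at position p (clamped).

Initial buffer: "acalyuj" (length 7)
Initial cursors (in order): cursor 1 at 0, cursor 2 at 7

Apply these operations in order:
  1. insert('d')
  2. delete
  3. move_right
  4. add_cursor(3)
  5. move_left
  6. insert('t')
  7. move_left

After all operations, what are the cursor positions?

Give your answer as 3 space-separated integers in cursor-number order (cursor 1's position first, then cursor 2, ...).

After op 1 (insert('d')): buffer="dacalyujd" (len 9), cursors c1@1 c2@9, authorship 1.......2
After op 2 (delete): buffer="acalyuj" (len 7), cursors c1@0 c2@7, authorship .......
After op 3 (move_right): buffer="acalyuj" (len 7), cursors c1@1 c2@7, authorship .......
After op 4 (add_cursor(3)): buffer="acalyuj" (len 7), cursors c1@1 c3@3 c2@7, authorship .......
After op 5 (move_left): buffer="acalyuj" (len 7), cursors c1@0 c3@2 c2@6, authorship .......
After op 6 (insert('t')): buffer="tactalyutj" (len 10), cursors c1@1 c3@4 c2@9, authorship 1..3....2.
After op 7 (move_left): buffer="tactalyutj" (len 10), cursors c1@0 c3@3 c2@8, authorship 1..3....2.

Answer: 0 8 3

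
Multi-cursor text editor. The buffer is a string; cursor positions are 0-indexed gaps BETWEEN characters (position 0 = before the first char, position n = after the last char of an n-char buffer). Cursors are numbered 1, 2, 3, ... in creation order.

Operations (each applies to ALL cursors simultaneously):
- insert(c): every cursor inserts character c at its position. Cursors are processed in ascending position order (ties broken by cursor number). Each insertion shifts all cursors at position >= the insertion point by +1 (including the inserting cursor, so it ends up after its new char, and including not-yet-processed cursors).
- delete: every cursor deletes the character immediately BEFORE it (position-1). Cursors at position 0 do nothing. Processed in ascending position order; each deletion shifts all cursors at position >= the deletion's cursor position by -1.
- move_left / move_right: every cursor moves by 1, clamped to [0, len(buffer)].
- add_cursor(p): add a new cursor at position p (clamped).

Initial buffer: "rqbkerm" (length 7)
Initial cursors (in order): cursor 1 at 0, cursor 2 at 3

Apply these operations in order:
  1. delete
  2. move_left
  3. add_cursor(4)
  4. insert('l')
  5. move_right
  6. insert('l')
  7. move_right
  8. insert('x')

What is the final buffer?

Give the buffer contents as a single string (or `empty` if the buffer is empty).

After op 1 (delete): buffer="rqkerm" (len 6), cursors c1@0 c2@2, authorship ......
After op 2 (move_left): buffer="rqkerm" (len 6), cursors c1@0 c2@1, authorship ......
After op 3 (add_cursor(4)): buffer="rqkerm" (len 6), cursors c1@0 c2@1 c3@4, authorship ......
After op 4 (insert('l')): buffer="lrlqkelrm" (len 9), cursors c1@1 c2@3 c3@7, authorship 1.2...3..
After op 5 (move_right): buffer="lrlqkelrm" (len 9), cursors c1@2 c2@4 c3@8, authorship 1.2...3..
After op 6 (insert('l')): buffer="lrllqlkelrlm" (len 12), cursors c1@3 c2@6 c3@11, authorship 1.12.2..3.3.
After op 7 (move_right): buffer="lrllqlkelrlm" (len 12), cursors c1@4 c2@7 c3@12, authorship 1.12.2..3.3.
After op 8 (insert('x')): buffer="lrllxqlkxelrlmx" (len 15), cursors c1@5 c2@9 c3@15, authorship 1.121.2.2.3.3.3

Answer: lrllxqlkxelrlmx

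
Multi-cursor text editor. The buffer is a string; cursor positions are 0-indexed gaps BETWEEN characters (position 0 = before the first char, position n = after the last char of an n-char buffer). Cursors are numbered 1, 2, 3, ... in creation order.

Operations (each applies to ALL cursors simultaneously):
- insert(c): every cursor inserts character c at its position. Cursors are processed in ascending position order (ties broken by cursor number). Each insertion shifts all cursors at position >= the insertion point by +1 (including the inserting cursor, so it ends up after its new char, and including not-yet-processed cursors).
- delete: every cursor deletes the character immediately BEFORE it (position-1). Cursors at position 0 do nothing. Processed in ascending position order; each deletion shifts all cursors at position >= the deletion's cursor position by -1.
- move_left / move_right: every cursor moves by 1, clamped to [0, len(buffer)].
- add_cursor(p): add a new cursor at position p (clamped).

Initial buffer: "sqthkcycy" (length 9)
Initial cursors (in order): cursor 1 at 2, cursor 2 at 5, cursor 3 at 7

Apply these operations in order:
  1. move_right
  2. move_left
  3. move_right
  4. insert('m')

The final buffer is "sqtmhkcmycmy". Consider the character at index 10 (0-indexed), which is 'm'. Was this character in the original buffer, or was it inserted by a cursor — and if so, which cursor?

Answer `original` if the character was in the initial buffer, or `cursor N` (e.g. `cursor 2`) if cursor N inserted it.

After op 1 (move_right): buffer="sqthkcycy" (len 9), cursors c1@3 c2@6 c3@8, authorship .........
After op 2 (move_left): buffer="sqthkcycy" (len 9), cursors c1@2 c2@5 c3@7, authorship .........
After op 3 (move_right): buffer="sqthkcycy" (len 9), cursors c1@3 c2@6 c3@8, authorship .........
After op 4 (insert('m')): buffer="sqtmhkcmycmy" (len 12), cursors c1@4 c2@8 c3@11, authorship ...1...2..3.
Authorship (.=original, N=cursor N): . . . 1 . . . 2 . . 3 .
Index 10: author = 3

Answer: cursor 3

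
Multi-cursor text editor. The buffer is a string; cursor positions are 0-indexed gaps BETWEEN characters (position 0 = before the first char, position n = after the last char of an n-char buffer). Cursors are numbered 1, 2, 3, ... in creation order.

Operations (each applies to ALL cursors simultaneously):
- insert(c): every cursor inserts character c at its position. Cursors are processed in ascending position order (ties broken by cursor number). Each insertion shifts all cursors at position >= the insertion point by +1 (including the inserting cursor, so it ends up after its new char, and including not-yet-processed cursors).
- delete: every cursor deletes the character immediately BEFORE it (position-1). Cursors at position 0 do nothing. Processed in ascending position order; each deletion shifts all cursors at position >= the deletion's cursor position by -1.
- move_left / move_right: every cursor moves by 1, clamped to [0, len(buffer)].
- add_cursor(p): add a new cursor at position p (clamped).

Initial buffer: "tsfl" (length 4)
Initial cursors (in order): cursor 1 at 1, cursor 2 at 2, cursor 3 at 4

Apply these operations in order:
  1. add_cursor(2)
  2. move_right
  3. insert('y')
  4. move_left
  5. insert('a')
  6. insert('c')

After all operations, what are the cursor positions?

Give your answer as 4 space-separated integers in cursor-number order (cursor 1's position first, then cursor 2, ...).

Answer: 4 11 15 11

Derivation:
After op 1 (add_cursor(2)): buffer="tsfl" (len 4), cursors c1@1 c2@2 c4@2 c3@4, authorship ....
After op 2 (move_right): buffer="tsfl" (len 4), cursors c1@2 c2@3 c4@3 c3@4, authorship ....
After op 3 (insert('y')): buffer="tsyfyyly" (len 8), cursors c1@3 c2@6 c4@6 c3@8, authorship ..1.24.3
After op 4 (move_left): buffer="tsyfyyly" (len 8), cursors c1@2 c2@5 c4@5 c3@7, authorship ..1.24.3
After op 5 (insert('a')): buffer="tsayfyaaylay" (len 12), cursors c1@3 c2@8 c4@8 c3@11, authorship ..11.2244.33
After op 6 (insert('c')): buffer="tsacyfyaaccylacy" (len 16), cursors c1@4 c2@11 c4@11 c3@15, authorship ..111.224244.333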